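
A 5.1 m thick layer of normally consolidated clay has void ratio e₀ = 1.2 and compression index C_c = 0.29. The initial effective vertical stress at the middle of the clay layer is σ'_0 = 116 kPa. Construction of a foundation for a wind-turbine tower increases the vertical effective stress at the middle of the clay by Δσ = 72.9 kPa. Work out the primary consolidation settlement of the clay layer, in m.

S_c ≈ 0.142 m

Final effective stress: σ'_f = σ'_0 + Δσ = 116 + 72.9 = 188.9 kPa.
Normally consolidated clay, so the full stress increment lies on the virgin compression line:
S_c = C_c·H/(1+e₀)·log₁₀(σ'_f/σ'_0) = 0.29×5.1/(1+1.2)×log₁₀(188.9/116)
    = 0.67227 × 0.21177 = 0.1424 m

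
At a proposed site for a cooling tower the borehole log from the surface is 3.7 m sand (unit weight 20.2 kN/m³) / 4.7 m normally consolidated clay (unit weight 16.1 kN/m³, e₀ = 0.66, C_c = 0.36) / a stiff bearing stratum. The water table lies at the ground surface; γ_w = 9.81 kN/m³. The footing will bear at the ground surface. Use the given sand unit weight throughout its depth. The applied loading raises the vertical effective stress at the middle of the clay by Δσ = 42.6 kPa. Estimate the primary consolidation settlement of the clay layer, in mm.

Mid-depth of clay below the ground surface: z = 3.7 + 4.7/2 = 6.05 m.
Total vertical stress at mid-clay: σ_v = 20.2×3.7 + 16.1×2.35 = 112.58 kPa.
Pore pressure: u = 9.81×(6.05 − 0) = 59.351 kPa.
Initial effective stress: σ'_0 = σ_v − u = 112.58 − 59.351 = 53.229 kPa.
Final effective stress: σ'_f = σ'_0 + Δσ = 53.229 + 42.6 = 95.829 kPa.
Normally consolidated clay, so the full stress increment lies on the virgin compression line:
S_c = C_c·H/(1+e₀)·log₁₀(σ'_f/σ'_0) = 0.36×4.7/(1+0.66)×log₁₀(95.829/53.229)
    = 1.0193 × 0.25535 = 0.2603 m

S_c ≈ 260 mm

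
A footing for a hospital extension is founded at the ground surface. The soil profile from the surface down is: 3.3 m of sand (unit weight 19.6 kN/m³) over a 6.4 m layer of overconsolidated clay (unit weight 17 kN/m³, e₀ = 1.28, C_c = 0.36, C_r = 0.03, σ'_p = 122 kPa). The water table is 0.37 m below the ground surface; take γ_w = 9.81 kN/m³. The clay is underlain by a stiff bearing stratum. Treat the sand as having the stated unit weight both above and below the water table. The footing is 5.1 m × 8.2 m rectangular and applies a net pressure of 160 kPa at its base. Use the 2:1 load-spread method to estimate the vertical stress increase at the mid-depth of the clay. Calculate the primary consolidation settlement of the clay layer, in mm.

S_c ≈ 18.7 mm

Mid-depth of clay below the ground surface: z = 3.3 + 6.4/2 = 6.5 m.
Total vertical stress at mid-clay: σ_v = 19.6×3.3 + 17×3.2 = 119.08 kPa.
Pore pressure: u = 9.81×(6.5 − 0.37) = 60.135 kPa.
Initial effective stress: σ'_0 = σ_v − u = 119.08 − 60.135 = 58.945 kPa.
Stress increase at mid-clay by the 2:1 spreading method:
Δσ = qBL/((B+z)(L+z)) = 160×5.1×8.2/((5.1+6.5)(8.2+6.5)) = 39.24 kPa
Final effective stress: σ'_f = 58.945 + 39.24 = 98.185 kPa.
σ'_f = 98.185 ≤ σ'_p = 122 kPa, so the clay remains overconsolidated and only the recompression index applies:
S_c = C_r·H/(1+e₀)·log₁₀(σ'_f/σ'_0) = 0.03×6.4/2.28×log₁₀(98.185/58.945)
    = 0.08421 × 0.2216 = 0.01866 m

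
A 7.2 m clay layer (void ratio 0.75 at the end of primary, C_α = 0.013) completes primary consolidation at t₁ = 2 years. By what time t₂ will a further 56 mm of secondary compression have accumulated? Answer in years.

S_s = C_α·H/(1+e_p)·log₁₀(t₂/t₁) ⇒ log₁₀(t₂/t₁) = S_s·(1+e_p)/(C_α·H).
log₁₀(t₂/t₁) = 0.056 × (1+0.75) / (0.013×7.2) = 1.047
t₂ = t₁ × 10^1.047 = 2 × 11.14 = 22.29 years

t₂ ≈ 22.3 years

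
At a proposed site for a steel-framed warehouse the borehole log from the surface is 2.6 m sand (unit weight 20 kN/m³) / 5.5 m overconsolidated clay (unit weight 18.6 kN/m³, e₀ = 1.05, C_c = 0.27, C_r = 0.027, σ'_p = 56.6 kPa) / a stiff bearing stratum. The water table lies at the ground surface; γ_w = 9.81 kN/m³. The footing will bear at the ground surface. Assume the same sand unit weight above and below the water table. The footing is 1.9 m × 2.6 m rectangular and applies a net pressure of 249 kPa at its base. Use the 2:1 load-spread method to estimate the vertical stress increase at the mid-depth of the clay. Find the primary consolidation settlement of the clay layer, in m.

Mid-depth of clay below the ground surface: z = 2.6 + 5.5/2 = 5.35 m.
Total vertical stress at mid-clay: σ_v = 20×2.6 + 18.6×2.75 = 103.15 kPa.
Pore pressure: u = 9.81×(5.35 − 0) = 52.483 kPa.
Initial effective stress: σ'_0 = σ_v − u = 103.15 − 52.483 = 50.667 kPa.
Stress increase at mid-clay by the 2:1 spreading method:
Δσ = qBL/((B+z)(L+z)) = 249×1.9×2.6/((1.9+5.35)(2.6+5.35)) = 21.341 kPa
Final effective stress: σ'_f = 50.667 + 21.341 = 72.008 kPa.
σ'_f = 72.008 > σ'_p = 56.6 kPa, so the stress path crosses the preconsolidation pressure — recompression up to σ'_p, then virgin compression beyond:
S_c = H/(1+e₀)·[C_r·log₁₀(σ'_p/σ'_0) + C_c·log₁₀(σ'_f/σ'_p)]
    = 5.5/2.05 × [0.027×log₁₀(56.6/50.667) + 0.27×log₁₀(72.008/56.6)]
    = 2.6829 × [0.0012985 + 0.028232] = 0.07923 m

S_c ≈ 0.0792 m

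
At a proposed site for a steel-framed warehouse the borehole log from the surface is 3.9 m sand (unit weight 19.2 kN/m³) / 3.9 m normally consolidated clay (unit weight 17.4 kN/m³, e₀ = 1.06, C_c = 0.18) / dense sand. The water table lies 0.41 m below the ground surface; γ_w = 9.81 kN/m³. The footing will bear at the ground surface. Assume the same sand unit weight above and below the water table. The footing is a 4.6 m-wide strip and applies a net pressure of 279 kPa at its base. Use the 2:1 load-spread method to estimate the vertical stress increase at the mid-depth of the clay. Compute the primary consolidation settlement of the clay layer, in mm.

S_c ≈ 173 mm

Mid-depth of clay below the ground surface: z = 3.9 + 3.9/2 = 5.85 m.
Total vertical stress at mid-clay: σ_v = 19.2×3.9 + 17.4×1.95 = 108.81 kPa.
Pore pressure: u = 9.81×(5.85 − 0.41) = 53.366 kPa.
Initial effective stress: σ'_0 = σ_v − u = 108.81 − 53.366 = 55.444 kPa.
Stress increase at mid-clay by the 2:1 spreading method:
Δσ = qB/(B+z) = 279×4.6/(4.6+5.85) = 122.81 kPa
Final effective stress: σ'_f = σ'_0 + Δσ = 55.444 + 122.81 = 178.25 kPa.
Normally consolidated clay, so the full stress increment lies on the virgin compression line:
S_c = C_c·H/(1+e₀)·log₁₀(σ'_f/σ'_0) = 0.18×3.9/(1+1.06)×log₁₀(178.25/55.444)
    = 0.34078 × 0.50717 = 0.1728 m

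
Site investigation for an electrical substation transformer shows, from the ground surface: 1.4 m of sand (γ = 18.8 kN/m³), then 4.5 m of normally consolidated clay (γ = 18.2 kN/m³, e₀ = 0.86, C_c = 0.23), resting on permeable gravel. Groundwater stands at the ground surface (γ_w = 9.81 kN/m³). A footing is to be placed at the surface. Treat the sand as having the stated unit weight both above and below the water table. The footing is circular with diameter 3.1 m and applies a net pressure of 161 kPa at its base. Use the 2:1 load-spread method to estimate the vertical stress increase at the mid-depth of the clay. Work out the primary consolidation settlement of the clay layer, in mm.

Mid-depth of clay below the ground surface: z = 1.4 + 4.5/2 = 3.65 m.
Total vertical stress at mid-clay: σ_v = 18.8×1.4 + 18.2×2.25 = 67.27 kPa.
Pore pressure: u = 9.81×(3.65 − 0) = 35.806 kPa.
Initial effective stress: σ'_0 = σ_v − u = 67.27 − 35.806 = 31.464 kPa.
Stress increase at mid-clay by the 2:1 spreading method:
Δσ ≈ qD²/(D+z)² = 161×3.1²/(3.1+3.65)² = 33.958 kPa
Final effective stress: σ'_f = σ'_0 + Δσ = 31.464 + 33.958 = 65.422 kPa.
Normally consolidated clay, so the full stress increment lies on the virgin compression line:
S_c = C_c·H/(1+e₀)·log₁₀(σ'_f/σ'_0) = 0.23×4.5/(1+0.86)×log₁₀(65.422/31.464)
    = 0.55645 × 0.31791 = 0.1769 m

S_c ≈ 177 mm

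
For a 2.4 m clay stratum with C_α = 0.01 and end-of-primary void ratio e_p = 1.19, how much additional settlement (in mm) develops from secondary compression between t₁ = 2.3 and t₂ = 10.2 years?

Secondary compression: S_s = C_α·H/(1+e_p)·log₁₀(t₂/t₁)
S_s = 0.01×2.4/(1+1.19)×log₁₀(10.2/2.3)
    = 0.01096 × 0.6469 = 0.007089 m

S_s ≈ 7.09 mm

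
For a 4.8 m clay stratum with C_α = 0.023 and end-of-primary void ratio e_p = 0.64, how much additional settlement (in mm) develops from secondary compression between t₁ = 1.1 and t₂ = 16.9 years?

S_s ≈ 79.9 mm

Secondary compression: S_s = C_α·H/(1+e_p)·log₁₀(t₂/t₁)
S_s = 0.023×4.8/(1+0.64)×log₁₀(16.9/1.1)
    = 0.06732 × 1.186 = 0.07987 m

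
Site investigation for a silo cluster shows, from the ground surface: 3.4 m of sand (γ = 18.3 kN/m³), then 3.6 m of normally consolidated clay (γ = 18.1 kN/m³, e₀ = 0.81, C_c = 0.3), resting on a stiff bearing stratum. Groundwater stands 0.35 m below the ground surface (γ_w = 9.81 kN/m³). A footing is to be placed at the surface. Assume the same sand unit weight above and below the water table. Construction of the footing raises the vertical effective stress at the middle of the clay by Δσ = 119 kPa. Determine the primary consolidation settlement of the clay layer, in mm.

S_c ≈ 326 mm

Mid-depth of clay below the ground surface: z = 3.4 + 3.6/2 = 5.2 m.
Total vertical stress at mid-clay: σ_v = 18.3×3.4 + 18.1×1.8 = 94.8 kPa.
Pore pressure: u = 9.81×(5.2 − 0.35) = 47.578 kPa.
Initial effective stress: σ'_0 = σ_v − u = 94.8 − 47.578 = 47.222 kPa.
Final effective stress: σ'_f = σ'_0 + Δσ = 47.222 + 119 = 166.22 kPa.
Normally consolidated clay, so the full stress increment lies on the virgin compression line:
S_c = C_c·H/(1+e₀)·log₁₀(σ'_f/σ'_0) = 0.3×3.6/(1+0.81)×log₁₀(166.22/47.222)
    = 0.59669 × 0.54654 = 0.3261 m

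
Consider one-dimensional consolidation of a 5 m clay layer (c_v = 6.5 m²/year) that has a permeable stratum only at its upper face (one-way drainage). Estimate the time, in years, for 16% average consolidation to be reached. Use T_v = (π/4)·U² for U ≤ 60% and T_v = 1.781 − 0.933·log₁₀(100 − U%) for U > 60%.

Drainage path length: H_d = H = 5 m (single drainage).
U ≤ 60%: T_v = (π/4)·U² = (π/4)×0.16² = 0.020106.
t = T_v·H_d²/c_v = 0.020106×5²/6.5 = 0.07733 years.

t ≈ 0.0773 years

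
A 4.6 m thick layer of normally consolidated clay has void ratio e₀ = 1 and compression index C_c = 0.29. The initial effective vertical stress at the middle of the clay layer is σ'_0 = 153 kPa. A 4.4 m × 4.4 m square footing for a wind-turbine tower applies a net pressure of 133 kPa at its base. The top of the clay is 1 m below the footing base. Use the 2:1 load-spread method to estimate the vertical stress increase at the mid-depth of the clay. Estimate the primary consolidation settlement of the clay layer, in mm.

S_c ≈ 72.4 mm

Mid-depth of clay below the footing base: z = 1 + 4.6/2 = 3.3 m.
Stress increase at mid-clay by the 2:1 spreading method:
Δσ = qBL/((B+z)(L+z)) = 133×4.4×4.4/((4.4+3.3)(4.4+3.3)) = 43.429 kPa
Final effective stress: σ'_f = σ'_0 + Δσ = 153 + 43.429 = 196.43 kPa.
Normally consolidated clay, so the full stress increment lies on the virgin compression line:
S_c = C_c·H/(1+e₀)·log₁₀(σ'_f/σ'_0) = 0.29×4.6/(1+1)×log₁₀(196.43/153)
    = 0.667 × 0.10852 = 0.07238 m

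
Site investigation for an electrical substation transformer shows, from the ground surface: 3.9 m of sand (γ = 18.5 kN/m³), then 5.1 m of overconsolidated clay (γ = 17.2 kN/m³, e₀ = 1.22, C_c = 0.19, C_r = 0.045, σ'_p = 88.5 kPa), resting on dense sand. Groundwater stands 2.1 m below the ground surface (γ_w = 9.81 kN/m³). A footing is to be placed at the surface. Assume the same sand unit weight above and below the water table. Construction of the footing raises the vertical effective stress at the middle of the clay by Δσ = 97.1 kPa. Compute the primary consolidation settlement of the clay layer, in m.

Mid-depth of clay below the ground surface: z = 3.9 + 5.1/2 = 6.45 m.
Total vertical stress at mid-clay: σ_v = 18.5×3.9 + 17.2×2.55 = 116.01 kPa.
Pore pressure: u = 9.81×(6.45 − 2.1) = 42.673 kPa.
Initial effective stress: σ'_0 = σ_v − u = 116.01 − 42.673 = 73.337 kPa.
Final effective stress: σ'_f = 73.337 + 97.1 = 170.44 kPa.
σ'_f = 170.44 > σ'_p = 88.5 kPa, so the stress path crosses the preconsolidation pressure — recompression up to σ'_p, then virgin compression beyond:
S_c = H/(1+e₀)·[C_r·log₁₀(σ'_p/σ'_0) + C_c·log₁₀(σ'_f/σ'_p)]
    = 5.1/2.22 × [0.045×log₁₀(88.5/73.337) + 0.19×log₁₀(170.44/88.5)]
    = 2.2973 × [0.0036729 + 0.054079] = 0.1327 m

S_c ≈ 0.133 m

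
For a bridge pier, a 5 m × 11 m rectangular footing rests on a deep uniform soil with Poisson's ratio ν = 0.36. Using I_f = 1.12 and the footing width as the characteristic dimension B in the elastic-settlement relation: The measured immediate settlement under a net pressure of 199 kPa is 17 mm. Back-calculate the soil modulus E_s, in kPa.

S_e = q·B·(1−ν²)/E_s · I_f  ⇒  E_s = q·B·(1−ν²)·I_f / S_e.
E_s = 199 × 5 × 0.8704 × 1.12 / 0.017 = 57060 kPa

E_s ≈ 57100 kPa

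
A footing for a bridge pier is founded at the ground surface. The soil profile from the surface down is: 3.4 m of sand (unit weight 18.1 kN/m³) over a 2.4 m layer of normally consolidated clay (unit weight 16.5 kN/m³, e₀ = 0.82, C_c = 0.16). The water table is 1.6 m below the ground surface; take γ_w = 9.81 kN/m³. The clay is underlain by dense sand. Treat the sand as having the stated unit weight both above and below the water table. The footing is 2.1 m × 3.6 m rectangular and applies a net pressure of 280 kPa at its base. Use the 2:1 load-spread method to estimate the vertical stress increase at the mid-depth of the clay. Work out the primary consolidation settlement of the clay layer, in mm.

Mid-depth of clay below the ground surface: z = 3.4 + 2.4/2 = 4.6 m.
Total vertical stress at mid-clay: σ_v = 18.1×3.4 + 16.5×1.2 = 81.34 kPa.
Pore pressure: u = 9.81×(4.6 − 1.6) = 29.43 kPa.
Initial effective stress: σ'_0 = σ_v − u = 81.34 − 29.43 = 51.91 kPa.
Stress increase at mid-clay by the 2:1 spreading method:
Δσ = qBL/((B+z)(L+z)) = 280×2.1×3.6/((2.1+4.6)(3.6+4.6)) = 38.529 kPa
Final effective stress: σ'_f = σ'_0 + Δσ = 51.91 + 38.529 = 90.439 kPa.
Normally consolidated clay, so the full stress increment lies on the virgin compression line:
S_c = C_c·H/(1+e₀)·log₁₀(σ'_f/σ'_0) = 0.16×2.4/(1+0.82)×log₁₀(90.439/51.91)
    = 0.21099 × 0.2411 = 0.05087 m

S_c ≈ 50.9 mm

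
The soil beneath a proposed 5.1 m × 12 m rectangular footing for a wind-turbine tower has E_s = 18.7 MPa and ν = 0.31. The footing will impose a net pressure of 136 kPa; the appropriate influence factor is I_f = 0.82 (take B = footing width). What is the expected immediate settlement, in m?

Immediate (elastic) settlement: S_e = q·B·(1−ν²)/E_s · I_f.
E_s = 18.7 MPa = 18700 kPa.
S_e = 136 × 5.1 × (1 − 0.31²) / 18700 × 0.82
    = 136 × 5.1 × 0.9039 / 18700 × 0.82
    = 0.02749 m

S_e ≈ 0.0275 m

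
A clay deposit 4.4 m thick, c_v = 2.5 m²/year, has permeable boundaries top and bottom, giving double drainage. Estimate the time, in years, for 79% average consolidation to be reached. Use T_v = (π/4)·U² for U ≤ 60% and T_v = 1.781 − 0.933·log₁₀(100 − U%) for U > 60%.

Drainage path length: H_d = H/2 = 2.2 m (double drainage).
U > 60%: T_v = 1.781 − 0.933·log₁₀(100 − 79) = 0.54737.
t = T_v·H_d²/c_v = 0.54737×2.2²/2.5 = 1.06 years.

t ≈ 1.06 years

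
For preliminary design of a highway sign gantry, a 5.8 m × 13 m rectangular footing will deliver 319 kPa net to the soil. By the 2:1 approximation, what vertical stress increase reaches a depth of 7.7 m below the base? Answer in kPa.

By the 2:1 method the load spreads at 1 horizontal : 2 vertical, so at depth z the loaded area has grown by z in each plan dimension:
Δσ = qBL/((B+z)(L+z)) = 319×5.8×13/((5.8+7.7)(13+7.7)) = 86.071 kPa

Δσ_z ≈ 86.1 kPa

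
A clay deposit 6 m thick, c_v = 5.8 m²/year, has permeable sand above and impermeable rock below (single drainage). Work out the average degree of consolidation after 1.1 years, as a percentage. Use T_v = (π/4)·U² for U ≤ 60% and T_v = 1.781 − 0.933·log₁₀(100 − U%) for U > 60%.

Drainage path length: H_d = H = 6 m (single drainage).
T_v = c_v·t/H_d² = 5.8×1.1/6² = 0.17722.
T_v = 0.17722 corresponds to the U ≤ 60% branch:
U = √(4T_v/π) = 0.475

U ≈ 47.5 %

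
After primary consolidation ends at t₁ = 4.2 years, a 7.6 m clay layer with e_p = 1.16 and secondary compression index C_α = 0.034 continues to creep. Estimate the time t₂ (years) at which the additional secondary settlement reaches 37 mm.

S_s = C_α·H/(1+e_p)·log₁₀(t₂/t₁) ⇒ log₁₀(t₂/t₁) = S_s·(1+e_p)/(C_α·H).
log₁₀(t₂/t₁) = 0.037 × (1+1.16) / (0.034×7.6) = 0.3093
t₂ = t₁ × 10^0.3093 = 4.2 × 2.038 = 8.561 years

t₂ ≈ 8.56 years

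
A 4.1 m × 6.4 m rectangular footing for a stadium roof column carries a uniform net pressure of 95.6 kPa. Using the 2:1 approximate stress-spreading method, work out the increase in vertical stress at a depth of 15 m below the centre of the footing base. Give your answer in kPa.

By the 2:1 method the load spreads at 1 horizontal : 2 vertical, so at depth z the loaded area has grown by z in each plan dimension:
Δσ = qBL/((B+z)(L+z)) = 95.6×4.1×6.4/((4.1+15)(6.4+15)) = 6.1373 kPa

Δσ_z ≈ 6.14 kPa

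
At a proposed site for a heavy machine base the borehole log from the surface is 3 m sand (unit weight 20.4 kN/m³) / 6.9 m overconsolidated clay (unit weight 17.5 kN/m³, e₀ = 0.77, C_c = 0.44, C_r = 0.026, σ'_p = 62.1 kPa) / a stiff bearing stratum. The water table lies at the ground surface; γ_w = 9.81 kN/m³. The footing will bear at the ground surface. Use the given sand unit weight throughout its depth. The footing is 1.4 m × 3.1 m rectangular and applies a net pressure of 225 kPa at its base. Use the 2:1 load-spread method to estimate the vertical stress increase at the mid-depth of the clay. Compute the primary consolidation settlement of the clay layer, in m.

S_c ≈ 0.106 m

Mid-depth of clay below the ground surface: z = 3 + 6.9/2 = 6.45 m.
Total vertical stress at mid-clay: σ_v = 20.4×3 + 17.5×3.45 = 121.57 kPa.
Pore pressure: u = 9.81×(6.45 − 0) = 63.275 kPa.
Initial effective stress: σ'_0 = σ_v − u = 121.57 − 63.275 = 58.295 kPa.
Stress increase at mid-clay by the 2:1 spreading method:
Δσ = qBL/((B+z)(L+z)) = 225×1.4×3.1/((1.4+6.45)(3.1+6.45)) = 13.026 kPa
Final effective stress: σ'_f = 58.295 + 13.026 = 71.321 kPa.
σ'_f = 71.321 > σ'_p = 62.1 kPa, so the stress path crosses the preconsolidation pressure — recompression up to σ'_p, then virgin compression beyond:
S_c = H/(1+e₀)·[C_r·log₁₀(σ'_p/σ'_0) + C_c·log₁₀(σ'_f/σ'_p)]
    = 6.9/1.77 × [0.026×log₁₀(62.1/58.295) + 0.44×log₁₀(71.321/62.1)]
    = 3.8983 × [0.00071397 + 0.026455] = 0.1059 m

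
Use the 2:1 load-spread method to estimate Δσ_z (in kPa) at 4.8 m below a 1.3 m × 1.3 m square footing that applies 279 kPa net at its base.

By the 2:1 method the load spreads at 1 horizontal : 2 vertical, so at depth z the loaded area has grown by z in each plan dimension:
Δσ = qBL/((B+z)(L+z)) = 279×1.3×1.3/((1.3+4.8)(1.3+4.8)) = 12.672 kPa

Δσ_z ≈ 12.7 kPa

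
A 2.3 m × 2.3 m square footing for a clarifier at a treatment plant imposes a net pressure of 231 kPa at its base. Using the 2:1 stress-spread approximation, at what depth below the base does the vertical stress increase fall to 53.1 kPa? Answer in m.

z ≈ 2.5 m

2:1 spreading — at depth z the loaded area has grown by z in each plan dimension:
qB²/(B+z)² = Δσ_z ⇒ z = B(√(q/Δσ_z) − 1) = 2.3×(√(231/53.1) − 1) = 2.497 m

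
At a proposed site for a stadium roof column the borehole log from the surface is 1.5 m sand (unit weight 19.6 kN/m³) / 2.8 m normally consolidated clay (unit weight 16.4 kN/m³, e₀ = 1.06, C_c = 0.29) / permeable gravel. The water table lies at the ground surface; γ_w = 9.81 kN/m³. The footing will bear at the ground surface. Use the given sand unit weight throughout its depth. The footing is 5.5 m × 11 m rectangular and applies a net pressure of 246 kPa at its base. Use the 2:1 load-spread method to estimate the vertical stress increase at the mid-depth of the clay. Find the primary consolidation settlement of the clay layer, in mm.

S_c ≈ 316 mm

Mid-depth of clay below the ground surface: z = 1.5 + 2.8/2 = 2.9 m.
Total vertical stress at mid-clay: σ_v = 19.6×1.5 + 16.4×1.4 = 52.36 kPa.
Pore pressure: u = 9.81×(2.9 − 0) = 28.449 kPa.
Initial effective stress: σ'_0 = σ_v − u = 52.36 − 28.449 = 23.911 kPa.
Stress increase at mid-clay by the 2:1 spreading method:
Δσ = qBL/((B+z)(L+z)) = 246×5.5×11/((5.5+2.9)(11+2.9)) = 127.47 kPa
Final effective stress: σ'_f = σ'_0 + Δσ = 23.911 + 127.47 = 151.38 kPa.
Normally consolidated clay, so the full stress increment lies on the virgin compression line:
S_c = C_c·H/(1+e₀)·log₁₀(σ'_f/σ'_0) = 0.29×2.8/(1+1.06)×log₁₀(151.38/23.911)
    = 0.39417 × 0.80147 = 0.3159 m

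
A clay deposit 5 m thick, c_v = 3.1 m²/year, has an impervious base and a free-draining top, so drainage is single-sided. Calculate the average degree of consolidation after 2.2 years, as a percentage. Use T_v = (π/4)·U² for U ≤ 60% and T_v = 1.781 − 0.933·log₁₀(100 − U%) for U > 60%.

U ≈ 58.9 %

Drainage path length: H_d = H = 5 m (single drainage).
T_v = c_v·t/H_d² = 3.1×2.2/5² = 0.2728.
T_v = 0.2728 corresponds to the U ≤ 60% branch:
U = √(4T_v/π) = 0.5894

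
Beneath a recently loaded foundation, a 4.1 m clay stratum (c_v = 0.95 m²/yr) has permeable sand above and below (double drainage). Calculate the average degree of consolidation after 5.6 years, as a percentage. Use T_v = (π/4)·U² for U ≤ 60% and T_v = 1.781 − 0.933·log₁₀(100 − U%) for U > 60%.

Drainage path length: H_d = H/2 = 2.05 m (double drainage).
T_v = c_v·t/H_d² = 0.95×5.6/2.05² = 1.2659.
T_v = 1.2659 corresponds to the U > 60% branch:
U = 1 − 10^((1.781 − T_v)/0.933)/100 = 0.9643

U ≈ 96.4 %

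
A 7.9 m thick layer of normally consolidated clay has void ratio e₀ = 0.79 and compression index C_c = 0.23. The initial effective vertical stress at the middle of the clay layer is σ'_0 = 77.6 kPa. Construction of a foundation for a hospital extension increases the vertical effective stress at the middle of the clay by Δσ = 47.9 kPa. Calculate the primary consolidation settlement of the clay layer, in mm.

S_c ≈ 212 mm

Final effective stress: σ'_f = σ'_0 + Δσ = 77.6 + 47.9 = 125.5 kPa.
Normally consolidated clay, so the full stress increment lies on the virgin compression line:
S_c = C_c·H/(1+e₀)·log₁₀(σ'_f/σ'_0) = 0.23×7.9/(1+0.79)×log₁₀(125.5/77.6)
    = 1.0151 × 0.20878 = 0.2119 m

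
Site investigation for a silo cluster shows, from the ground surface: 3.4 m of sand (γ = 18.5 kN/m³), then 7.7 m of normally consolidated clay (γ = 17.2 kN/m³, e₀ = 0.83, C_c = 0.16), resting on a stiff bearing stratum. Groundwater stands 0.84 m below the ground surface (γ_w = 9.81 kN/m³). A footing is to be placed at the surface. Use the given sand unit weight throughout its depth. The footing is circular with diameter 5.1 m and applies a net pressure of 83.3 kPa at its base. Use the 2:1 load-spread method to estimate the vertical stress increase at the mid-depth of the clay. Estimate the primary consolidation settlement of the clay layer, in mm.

S_c ≈ 56.8 mm

Mid-depth of clay below the ground surface: z = 3.4 + 7.7/2 = 7.25 m.
Total vertical stress at mid-clay: σ_v = 18.5×3.4 + 17.2×3.85 = 129.12 kPa.
Pore pressure: u = 9.81×(7.25 − 0.84) = 62.882 kPa.
Initial effective stress: σ'_0 = σ_v − u = 129.12 − 62.882 = 66.238 kPa.
Stress increase at mid-clay by the 2:1 spreading method:
Δσ ≈ qD²/(D+z)² = 83.3×5.1²/(5.1+7.25)² = 14.205 kPa
Final effective stress: σ'_f = σ'_0 + Δσ = 66.238 + 14.205 = 80.443 kPa.
Normally consolidated clay, so the full stress increment lies on the virgin compression line:
S_c = C_c·H/(1+e₀)·log₁₀(σ'_f/σ'_0) = 0.16×7.7/(1+0.83)×log₁₀(80.443/66.238)
    = 0.67322 × 0.084381 = 0.05681 m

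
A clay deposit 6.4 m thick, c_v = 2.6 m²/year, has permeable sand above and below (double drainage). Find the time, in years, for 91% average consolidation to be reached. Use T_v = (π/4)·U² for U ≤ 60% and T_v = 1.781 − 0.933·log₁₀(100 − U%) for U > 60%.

Drainage path length: H_d = H/2 = 3.2 m (double drainage).
U > 60%: T_v = 1.781 − 0.933·log₁₀(100 − 91) = 0.89069.
t = T_v·H_d²/c_v = 0.89069×3.2²/2.6 = 3.508 years.

t ≈ 3.51 years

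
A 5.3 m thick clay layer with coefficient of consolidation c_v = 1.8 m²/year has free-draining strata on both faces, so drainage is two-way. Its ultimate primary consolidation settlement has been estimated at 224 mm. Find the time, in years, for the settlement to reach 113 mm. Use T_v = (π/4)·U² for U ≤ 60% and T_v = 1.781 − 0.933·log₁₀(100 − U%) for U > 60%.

t ≈ 0.78 years

Drainage path length: H_d = H/2 = 2.65 m (double drainage).
U = S(t)/S_ult = 113/224 = 0.5045.
U ≤ 60%: T_v = (π/4)·U² = (π/4)×0.50446² = 0.19987.
t = T_v·H_d²/c_v = 0.19987×2.65²/1.8 = 0.7798 years.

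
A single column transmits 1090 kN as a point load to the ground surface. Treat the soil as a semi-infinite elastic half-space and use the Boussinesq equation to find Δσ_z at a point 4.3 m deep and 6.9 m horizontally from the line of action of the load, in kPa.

Δσ_z ≈ 1.16 kPa

Boussinesq vertical stress below a point load on an elastic half-space:
Δσ_z = 3P/(2πz²) · [1 + (r/z)²]^(−5/2)
r/z = 6.9/4.3 = 1.6047; [1+(r/z)²]^(−5/2) = 0.041385.
Δσ_z = 3×1090/(2π×4.3²) × 0.041385 = 28.147 × 0.041385 = 1.165 kPa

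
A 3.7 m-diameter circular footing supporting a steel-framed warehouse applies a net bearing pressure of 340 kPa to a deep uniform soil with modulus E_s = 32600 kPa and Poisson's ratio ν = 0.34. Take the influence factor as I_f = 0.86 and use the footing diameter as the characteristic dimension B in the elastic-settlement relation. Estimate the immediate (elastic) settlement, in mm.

Immediate (elastic) settlement: S_e = q·B·(1−ν²)/E_s · I_f.
S_e = 340 × 3.7 × (1 − 0.34²) / 32600 × 0.86
    = 340 × 3.7 × 0.8844 / 32600 × 0.86
    = 0.02935 m = 29.35 mm

S_e ≈ 29.4 mm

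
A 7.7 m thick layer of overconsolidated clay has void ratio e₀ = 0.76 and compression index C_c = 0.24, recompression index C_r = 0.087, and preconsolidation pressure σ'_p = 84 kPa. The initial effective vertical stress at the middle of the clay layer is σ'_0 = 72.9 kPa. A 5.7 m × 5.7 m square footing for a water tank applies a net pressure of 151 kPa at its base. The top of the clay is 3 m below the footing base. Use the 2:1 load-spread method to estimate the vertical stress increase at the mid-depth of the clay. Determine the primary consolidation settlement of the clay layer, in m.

Mid-depth of clay below the footing base: z = 3 + 7.7/2 = 6.85 m.
Stress increase at mid-clay by the 2:1 spreading method:
Δσ = qBL/((B+z)(L+z)) = 151×5.7×5.7/((5.7+6.85)(5.7+6.85)) = 31.149 kPa
Final effective stress: σ'_f = 72.9 + 31.149 = 104.05 kPa.
σ'_f = 104.05 > σ'_p = 84 kPa, so the stress path crosses the preconsolidation pressure — recompression up to σ'_p, then virgin compression beyond:
S_c = H/(1+e₀)·[C_r·log₁₀(σ'_p/σ'_0) + C_c·log₁₀(σ'_f/σ'_p)]
    = 7.7/1.76 × [0.087×log₁₀(84/72.9) + 0.24×log₁₀(104.05/84)]
    = 4.375 × [0.005355 + 0.022311] = 0.121 m

S_c ≈ 0.121 m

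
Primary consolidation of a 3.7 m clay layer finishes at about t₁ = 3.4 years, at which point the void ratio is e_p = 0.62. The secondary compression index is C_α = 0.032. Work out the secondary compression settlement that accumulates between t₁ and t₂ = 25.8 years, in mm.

S_s ≈ 64.3 mm

Secondary compression: S_s = C_α·H/(1+e_p)·log₁₀(t₂/t₁)
S_s = 0.032×3.7/(1+0.62)×log₁₀(25.8/3.4)
    = 0.07309 × 0.8801 = 0.06433 m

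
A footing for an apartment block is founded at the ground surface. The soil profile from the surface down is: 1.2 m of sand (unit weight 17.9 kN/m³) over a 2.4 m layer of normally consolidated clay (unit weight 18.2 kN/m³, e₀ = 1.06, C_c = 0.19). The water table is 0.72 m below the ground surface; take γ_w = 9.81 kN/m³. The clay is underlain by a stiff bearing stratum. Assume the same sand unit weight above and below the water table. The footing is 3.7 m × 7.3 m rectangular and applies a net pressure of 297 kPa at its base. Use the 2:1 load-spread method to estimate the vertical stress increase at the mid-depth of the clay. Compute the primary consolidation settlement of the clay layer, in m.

S_c ≈ 0.173 m

Mid-depth of clay below the ground surface: z = 1.2 + 2.4/2 = 2.4 m.
Total vertical stress at mid-clay: σ_v = 17.9×1.2 + 18.2×1.2 = 43.32 kPa.
Pore pressure: u = 9.81×(2.4 − 0.72) = 16.481 kPa.
Initial effective stress: σ'_0 = σ_v − u = 43.32 − 16.481 = 26.839 kPa.
Stress increase at mid-clay by the 2:1 spreading method:
Δσ = qBL/((B+z)(L+z)) = 297×3.7×7.3/((3.7+2.4)(7.3+2.4)) = 135.57 kPa
Final effective stress: σ'_f = σ'_0 + Δσ = 26.839 + 135.57 = 162.41 kPa.
Normally consolidated clay, so the full stress increment lies on the virgin compression line:
S_c = C_c·H/(1+e₀)·log₁₀(σ'_f/σ'_0) = 0.19×2.4/(1+1.06)×log₁₀(162.41/26.839)
    = 0.22136 × 0.78185 = 0.1731 m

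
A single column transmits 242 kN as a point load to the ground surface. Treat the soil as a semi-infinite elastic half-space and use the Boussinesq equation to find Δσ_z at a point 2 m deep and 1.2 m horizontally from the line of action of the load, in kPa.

Boussinesq vertical stress below a point load on an elastic half-space:
Δσ_z = 3P/(2πz²) · [1 + (r/z)²]^(−5/2)
r/z = 1.2/2 = 0.6; [1+(r/z)²]^(−5/2) = 0.46361.
Δσ_z = 3×242/(2π×2²) × 0.46361 = 28.887 × 0.46361 = 13.39 kPa

Δσ_z ≈ 13.4 kPa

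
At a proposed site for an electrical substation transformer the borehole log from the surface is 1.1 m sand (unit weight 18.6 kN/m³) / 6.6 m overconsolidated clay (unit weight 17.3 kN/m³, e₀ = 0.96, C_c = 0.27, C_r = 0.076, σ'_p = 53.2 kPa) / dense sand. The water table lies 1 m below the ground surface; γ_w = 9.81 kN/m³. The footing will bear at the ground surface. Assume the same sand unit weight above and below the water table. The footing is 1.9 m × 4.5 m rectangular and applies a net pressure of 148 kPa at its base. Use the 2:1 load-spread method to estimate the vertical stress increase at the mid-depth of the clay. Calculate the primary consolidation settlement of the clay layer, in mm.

Mid-depth of clay below the ground surface: z = 1.1 + 6.6/2 = 4.4 m.
Total vertical stress at mid-clay: σ_v = 18.6×1.1 + 17.3×3.3 = 77.55 kPa.
Pore pressure: u = 9.81×(4.4 − 1) = 33.354 kPa.
Initial effective stress: σ'_0 = σ_v − u = 77.55 − 33.354 = 44.196 kPa.
Stress increase at mid-clay by the 2:1 spreading method:
Δσ = qBL/((B+z)(L+z)) = 148×1.9×4.5/((1.9+4.4)(4.5+4.4)) = 22.568 kPa
Final effective stress: σ'_f = 44.196 + 22.568 = 66.764 kPa.
σ'_f = 66.764 > σ'_p = 53.2 kPa, so the stress path crosses the preconsolidation pressure — recompression up to σ'_p, then virgin compression beyond:
S_c = H/(1+e₀)·[C_r·log₁₀(σ'_p/σ'_0) + C_c·log₁₀(σ'_f/σ'_p)]
    = 6.6/1.96 × [0.076×log₁₀(53.2/44.196) + 0.27×log₁₀(66.764/53.2)]
    = 3.3673 × [0.0061202 + 0.02663] = 0.1103 m

S_c ≈ 110 mm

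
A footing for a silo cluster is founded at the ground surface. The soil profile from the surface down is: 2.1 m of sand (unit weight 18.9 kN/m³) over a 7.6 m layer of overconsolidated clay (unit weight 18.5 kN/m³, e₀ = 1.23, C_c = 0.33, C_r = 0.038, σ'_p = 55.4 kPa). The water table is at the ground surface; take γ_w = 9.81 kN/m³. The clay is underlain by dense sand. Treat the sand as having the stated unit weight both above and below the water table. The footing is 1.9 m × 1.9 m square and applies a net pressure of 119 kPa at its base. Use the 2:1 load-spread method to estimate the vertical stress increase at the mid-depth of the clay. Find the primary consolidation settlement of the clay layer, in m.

S_c ≈ 0.0356 m

Mid-depth of clay below the ground surface: z = 2.1 + 7.6/2 = 5.9 m.
Total vertical stress at mid-clay: σ_v = 18.9×2.1 + 18.5×3.8 = 109.99 kPa.
Pore pressure: u = 9.81×(5.9 − 0) = 57.879 kPa.
Initial effective stress: σ'_0 = σ_v − u = 109.99 − 57.879 = 52.111 kPa.
Stress increase at mid-clay by the 2:1 spreading method:
Δσ = qBL/((B+z)(L+z)) = 119×1.9×1.9/((1.9+5.9)(1.9+5.9)) = 7.061 kPa
Final effective stress: σ'_f = 52.111 + 7.061 = 59.172 kPa.
σ'_f = 59.172 > σ'_p = 55.4 kPa, so the stress path crosses the preconsolidation pressure — recompression up to σ'_p, then virgin compression beyond:
S_c = H/(1+e₀)·[C_r·log₁₀(σ'_p/σ'_0) + C_c·log₁₀(σ'_f/σ'_p)]
    = 7.6/2.23 × [0.038×log₁₀(55.4/52.111) + 0.33×log₁₀(59.172/55.4)]
    = 3.4081 × [0.0010101 + 0.0094401] = 0.03562 m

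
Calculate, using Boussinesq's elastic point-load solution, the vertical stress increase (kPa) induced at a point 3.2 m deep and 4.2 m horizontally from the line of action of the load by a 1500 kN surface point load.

Boussinesq vertical stress below a point load on an elastic half-space:
Δσ_z = 3P/(2πz²) · [1 + (r/z)²]^(−5/2)
r/z = 4.2/3.2 = 1.3125; [1+(r/z)²]^(−5/2) = 0.081756.
Δσ_z = 3×1500/(2π×3.2²) × 0.081756 = 69.941 × 0.081756 = 5.718 kPa

Δσ_z ≈ 5.72 kPa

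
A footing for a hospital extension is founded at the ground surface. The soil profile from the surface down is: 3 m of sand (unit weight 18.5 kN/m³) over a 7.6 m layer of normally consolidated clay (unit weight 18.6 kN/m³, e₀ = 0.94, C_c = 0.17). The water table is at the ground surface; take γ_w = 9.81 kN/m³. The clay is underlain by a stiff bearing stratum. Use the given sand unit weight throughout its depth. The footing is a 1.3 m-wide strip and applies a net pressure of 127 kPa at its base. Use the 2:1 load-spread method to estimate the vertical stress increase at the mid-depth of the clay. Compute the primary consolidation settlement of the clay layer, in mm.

S_c ≈ 85.2 mm

Mid-depth of clay below the ground surface: z = 3 + 7.6/2 = 6.8 m.
Total vertical stress at mid-clay: σ_v = 18.5×3 + 18.6×3.8 = 126.18 kPa.
Pore pressure: u = 9.81×(6.8 − 0) = 66.708 kPa.
Initial effective stress: σ'_0 = σ_v − u = 126.18 − 66.708 = 59.472 kPa.
Stress increase at mid-clay by the 2:1 spreading method:
Δσ = qB/(B+z) = 127×1.3/(1.3+6.8) = 20.383 kPa
Final effective stress: σ'_f = σ'_0 + Δσ = 59.472 + 20.383 = 79.855 kPa.
Normally consolidated clay, so the full stress increment lies on the virgin compression line:
S_c = C_c·H/(1+e₀)·log₁₀(σ'_f/σ'_0) = 0.17×7.6/(1+0.94)×log₁₀(79.855/59.472)
    = 0.66598 × 0.12799 = 0.08524 m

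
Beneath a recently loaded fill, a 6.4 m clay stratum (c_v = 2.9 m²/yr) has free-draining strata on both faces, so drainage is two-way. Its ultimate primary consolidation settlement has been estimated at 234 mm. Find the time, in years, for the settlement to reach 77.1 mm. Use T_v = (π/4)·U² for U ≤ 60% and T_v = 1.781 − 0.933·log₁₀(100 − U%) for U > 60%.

t ≈ 0.301 years

Drainage path length: H_d = H/2 = 3.2 m (double drainage).
U = S(t)/S_ult = 77.1/234 = 0.3295.
U ≤ 60%: T_v = (π/4)·U² = (π/4)×0.32949² = 0.085264.
t = T_v·H_d²/c_v = 0.085264×3.2²/2.9 = 0.3011 years.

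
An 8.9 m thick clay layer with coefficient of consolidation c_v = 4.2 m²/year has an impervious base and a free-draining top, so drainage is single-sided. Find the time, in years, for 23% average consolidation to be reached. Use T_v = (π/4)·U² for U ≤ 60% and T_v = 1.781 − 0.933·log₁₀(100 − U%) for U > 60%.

Drainage path length: H_d = H = 8.9 m (single drainage).
U ≤ 60%: T_v = (π/4)·U² = (π/4)×0.23² = 0.041548.
t = T_v·H_d²/c_v = 0.041548×8.9²/4.2 = 0.7836 years.

t ≈ 0.784 years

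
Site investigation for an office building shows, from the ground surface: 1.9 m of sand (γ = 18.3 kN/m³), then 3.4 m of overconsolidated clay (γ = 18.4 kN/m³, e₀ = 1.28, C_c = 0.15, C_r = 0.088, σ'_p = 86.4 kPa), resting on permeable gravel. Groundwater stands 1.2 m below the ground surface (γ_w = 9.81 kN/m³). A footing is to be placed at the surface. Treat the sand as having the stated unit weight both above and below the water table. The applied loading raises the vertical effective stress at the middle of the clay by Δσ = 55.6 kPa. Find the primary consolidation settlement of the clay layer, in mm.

Mid-depth of clay below the ground surface: z = 1.9 + 3.4/2 = 3.6 m.
Total vertical stress at mid-clay: σ_v = 18.3×1.9 + 18.4×1.7 = 66.05 kPa.
Pore pressure: u = 9.81×(3.6 − 1.2) = 23.544 kPa.
Initial effective stress: σ'_0 = σ_v − u = 66.05 − 23.544 = 42.506 kPa.
Final effective stress: σ'_f = 42.506 + 55.6 = 98.106 kPa.
σ'_f = 98.106 > σ'_p = 86.4 kPa, so the stress path crosses the preconsolidation pressure — recompression up to σ'_p, then virgin compression beyond:
S_c = H/(1+e₀)·[C_r·log₁₀(σ'_p/σ'_0) + C_c·log₁₀(σ'_f/σ'_p)]
    = 3.4/2.28 × [0.088×log₁₀(86.4/42.506) + 0.15×log₁₀(98.106/86.4)]
    = 1.4912 × [0.02711 + 0.0082773] = 0.05277 m

S_c ≈ 52.8 mm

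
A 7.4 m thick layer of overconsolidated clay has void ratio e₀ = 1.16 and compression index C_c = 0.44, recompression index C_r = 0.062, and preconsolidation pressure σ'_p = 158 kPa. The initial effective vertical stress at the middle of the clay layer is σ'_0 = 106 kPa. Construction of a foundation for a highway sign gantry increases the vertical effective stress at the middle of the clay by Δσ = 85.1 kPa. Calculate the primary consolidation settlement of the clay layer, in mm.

S_c ≈ 161 mm

Final effective stress: σ'_f = 106 + 85.1 = 191.1 kPa.
σ'_f = 191.1 > σ'_p = 158 kPa, so the stress path crosses the preconsolidation pressure — recompression up to σ'_p, then virgin compression beyond:
S_c = H/(1+e₀)·[C_r·log₁₀(σ'_p/σ'_0) + C_c·log₁₀(σ'_f/σ'_p)]
    = 7.4/2.16 × [0.062×log₁₀(158/106) + 0.44×log₁₀(191.1/158)]
    = 3.4259 × [0.010748 + 0.036346] = 0.1613 m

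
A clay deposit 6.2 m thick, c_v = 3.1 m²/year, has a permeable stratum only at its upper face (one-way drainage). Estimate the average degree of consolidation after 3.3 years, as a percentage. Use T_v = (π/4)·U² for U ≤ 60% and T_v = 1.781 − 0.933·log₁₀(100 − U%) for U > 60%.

Drainage path length: H_d = H = 6.2 m (single drainage).
T_v = c_v·t/H_d² = 3.1×3.3/6.2² = 0.26613.
T_v = 0.26613 corresponds to the U ≤ 60% branch:
U = √(4T_v/π) = 0.5821

U ≈ 58.2 %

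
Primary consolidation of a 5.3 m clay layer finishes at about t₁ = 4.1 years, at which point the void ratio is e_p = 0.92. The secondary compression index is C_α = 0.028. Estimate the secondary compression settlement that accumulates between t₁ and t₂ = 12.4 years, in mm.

Secondary compression: S_s = C_α·H/(1+e_p)·log₁₀(t₂/t₁)
S_s = 0.028×5.3/(1+0.92)×log₁₀(12.4/4.1)
    = 0.07729 × 0.4806 = 0.03715 m

S_s ≈ 37.1 mm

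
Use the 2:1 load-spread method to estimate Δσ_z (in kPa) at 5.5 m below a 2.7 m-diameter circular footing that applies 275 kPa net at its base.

Δσ_z ≈ 29.8 kPa

By the 2:1 method the load spreads at 1 horizontal : 2 vertical, so at depth z the loaded area has grown by z in each plan dimension:
Δσ ≈ qD²/(D+z)² = 275×2.7²/(2.7+5.5)² = 29.815 kPa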